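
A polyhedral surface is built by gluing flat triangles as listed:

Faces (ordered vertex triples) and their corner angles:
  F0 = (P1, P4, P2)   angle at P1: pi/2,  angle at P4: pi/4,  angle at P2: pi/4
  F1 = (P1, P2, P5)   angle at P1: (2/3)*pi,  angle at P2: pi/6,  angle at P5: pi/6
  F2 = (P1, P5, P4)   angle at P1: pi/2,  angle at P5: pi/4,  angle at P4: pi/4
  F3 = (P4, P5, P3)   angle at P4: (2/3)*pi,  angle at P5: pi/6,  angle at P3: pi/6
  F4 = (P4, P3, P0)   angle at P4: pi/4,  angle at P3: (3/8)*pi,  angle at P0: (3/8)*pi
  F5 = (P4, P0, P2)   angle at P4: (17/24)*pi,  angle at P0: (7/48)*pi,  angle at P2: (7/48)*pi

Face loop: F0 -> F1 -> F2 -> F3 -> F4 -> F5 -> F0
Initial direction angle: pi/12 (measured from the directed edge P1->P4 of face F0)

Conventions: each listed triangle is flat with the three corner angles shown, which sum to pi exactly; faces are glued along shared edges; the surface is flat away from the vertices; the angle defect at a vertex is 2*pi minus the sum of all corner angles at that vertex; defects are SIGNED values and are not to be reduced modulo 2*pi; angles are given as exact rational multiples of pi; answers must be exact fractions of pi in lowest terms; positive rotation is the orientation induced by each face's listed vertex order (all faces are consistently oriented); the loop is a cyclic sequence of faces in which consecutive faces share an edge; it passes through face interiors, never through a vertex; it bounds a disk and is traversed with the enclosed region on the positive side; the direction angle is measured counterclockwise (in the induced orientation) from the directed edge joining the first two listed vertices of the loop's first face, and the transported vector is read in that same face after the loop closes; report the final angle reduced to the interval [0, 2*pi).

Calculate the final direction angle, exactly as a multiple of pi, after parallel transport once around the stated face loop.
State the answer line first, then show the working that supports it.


Answer: final direction angle = (7/24)*pi

enclosed vertex P1: corner angles sum to (5/3)*pi, defect = 2*pi - (5/3)*pi = pi/3
enclosed vertex P4: corner angles sum to (17/8)*pi, defect = 2*pi - (17/8)*pi = -pi/8
by Gauss-Bonnet the loop rotates the vector by the enclosed defect sum (positive orientation, mod 2*pi)
final angle = pi/12 + (5/24)*pi = (7/24)*pi (mod 2*pi)


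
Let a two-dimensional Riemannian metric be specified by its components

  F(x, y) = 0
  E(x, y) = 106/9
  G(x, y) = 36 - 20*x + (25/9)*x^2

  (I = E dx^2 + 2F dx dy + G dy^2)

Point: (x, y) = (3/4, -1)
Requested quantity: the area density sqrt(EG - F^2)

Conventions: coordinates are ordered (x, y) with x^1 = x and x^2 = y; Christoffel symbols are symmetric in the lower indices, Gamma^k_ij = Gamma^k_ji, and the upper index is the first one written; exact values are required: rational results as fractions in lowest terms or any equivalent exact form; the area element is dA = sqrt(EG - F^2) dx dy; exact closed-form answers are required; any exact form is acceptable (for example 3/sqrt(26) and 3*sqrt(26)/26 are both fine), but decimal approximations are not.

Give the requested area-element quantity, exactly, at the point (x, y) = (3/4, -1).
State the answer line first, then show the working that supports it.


Answer: sqrt(EG - F^2) = 19*sqrt(106)/12

E = 106/9, F = 0, G = 361/16; EG - F^2 = 19133/72


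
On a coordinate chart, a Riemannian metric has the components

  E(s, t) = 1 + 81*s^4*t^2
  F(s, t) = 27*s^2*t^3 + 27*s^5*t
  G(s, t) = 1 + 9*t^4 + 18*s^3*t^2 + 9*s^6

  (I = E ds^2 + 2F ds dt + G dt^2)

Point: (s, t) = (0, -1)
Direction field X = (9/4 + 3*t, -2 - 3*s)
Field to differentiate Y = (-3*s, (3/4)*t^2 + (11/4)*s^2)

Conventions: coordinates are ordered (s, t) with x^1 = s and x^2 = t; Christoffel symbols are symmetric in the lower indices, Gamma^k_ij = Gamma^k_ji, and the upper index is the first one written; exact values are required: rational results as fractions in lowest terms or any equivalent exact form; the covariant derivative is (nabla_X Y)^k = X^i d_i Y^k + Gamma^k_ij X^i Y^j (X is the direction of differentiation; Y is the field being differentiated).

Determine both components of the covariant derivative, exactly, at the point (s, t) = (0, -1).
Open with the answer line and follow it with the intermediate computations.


Answer: (nabla_X Y)^s = 9/4, (nabla_X Y)^t = 57/10

E = 1, F = 0, G = 10 at the point
E_s = 0, E_t = 0, F_s = 0, F_t = 0, G_s = 0, G_t = -36
EG - F^2 = 10;  g^inv = (1/10) * [[10, 0], [0, 1]]
first-kind symbols [ij,l] = (1/2)(d_i g_jl + d_j g_il - d_l g_ij): [ss,s] = E_s/2 = 0, [ss,t] = F_s - E_t/2 = 0, [st,s] = E_t/2 = 0, [st,t] = G_s/2 = 0, [tt,s] = F_t - G_s/2 = 0, [tt,t] = G_t/2 = -18
Gamma^s_ij = (G*[ij,s] - F*[ij,t])/(EG - F^2), Gamma^t_ij = (E*[ij,t] - F*[ij,s])/(EG - F^2)
Gamma_sss = 0, Gamma_sst = 0, Gamma_stt = 0, Gamma_tss = 0, Gamma_tst = 0, Gamma_ttt = -9/5
X = (-3/4, -2), Y = (0, 3/4) at the point


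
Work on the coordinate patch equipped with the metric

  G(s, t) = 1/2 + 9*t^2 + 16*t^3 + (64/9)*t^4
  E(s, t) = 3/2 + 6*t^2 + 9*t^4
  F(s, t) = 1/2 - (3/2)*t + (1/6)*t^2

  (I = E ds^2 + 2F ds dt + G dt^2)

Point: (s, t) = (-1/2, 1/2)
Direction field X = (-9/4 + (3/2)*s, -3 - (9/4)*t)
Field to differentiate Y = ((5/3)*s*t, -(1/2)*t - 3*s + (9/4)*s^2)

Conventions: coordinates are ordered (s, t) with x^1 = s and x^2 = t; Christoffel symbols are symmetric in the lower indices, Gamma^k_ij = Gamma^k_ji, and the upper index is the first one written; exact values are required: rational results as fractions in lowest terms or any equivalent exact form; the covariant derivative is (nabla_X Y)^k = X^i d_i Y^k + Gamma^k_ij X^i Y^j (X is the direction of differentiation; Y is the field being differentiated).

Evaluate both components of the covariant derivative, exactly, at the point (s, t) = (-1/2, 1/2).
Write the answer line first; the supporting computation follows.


Answer: (nabla_X Y)^s = -74883/26176, (nabla_X Y)^t = -66753/52352

E = 57/16, F = -5/24, G = 187/36 at the point
E_s = 0, E_t = 21/2, F_s = 0, F_t = -4/3, G_s = 0, G_t = 221/9
EG - F^2 = 5317/288;  g^inv = (288/5317) * [[187/36, 5/24], [5/24, 57/16]]
first-kind symbols [ij,l] = (1/2)(d_i g_jl + d_j g_il - d_l g_ij): [ss,s] = E_s/2 = 0, [ss,t] = F_s - E_t/2 = -21/4, [st,s] = E_t/2 = 21/4, [st,t] = G_s/2 = 0, [tt,s] = F_t - G_s/2 = -4/3, [tt,t] = G_t/2 = 221/18
Gamma^s_ij = (G*[ij,s] - F*[ij,t])/(EG - F^2), Gamma^t_ij = (E*[ij,t] - F*[ij,s])/(EG - F^2)
Gamma_sss = -315/5317, Gamma_sst = 7854/5317, Gamma_stt = -1258/5317, Gamma_tss = -10773/10634, Gamma_tst = 315/5317, Gamma_ttt = 12517/5317
X = (-3, -33/8), Y = (-5/12, 29/16) at the point


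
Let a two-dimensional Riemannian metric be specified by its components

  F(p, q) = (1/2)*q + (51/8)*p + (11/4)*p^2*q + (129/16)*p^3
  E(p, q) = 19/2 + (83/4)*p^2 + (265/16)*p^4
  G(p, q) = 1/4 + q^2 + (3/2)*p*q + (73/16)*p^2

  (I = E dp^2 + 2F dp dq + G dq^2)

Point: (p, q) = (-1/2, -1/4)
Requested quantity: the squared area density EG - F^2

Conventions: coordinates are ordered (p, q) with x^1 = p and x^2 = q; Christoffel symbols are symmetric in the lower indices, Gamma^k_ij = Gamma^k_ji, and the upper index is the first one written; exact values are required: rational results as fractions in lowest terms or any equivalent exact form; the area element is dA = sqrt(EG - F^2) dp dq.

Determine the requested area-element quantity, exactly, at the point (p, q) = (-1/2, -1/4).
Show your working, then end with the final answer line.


E = 4025/256, F = -575/128, G = 105/64; EG - F^2 = 2875/512

Answer: EG - F^2 = 2875/512


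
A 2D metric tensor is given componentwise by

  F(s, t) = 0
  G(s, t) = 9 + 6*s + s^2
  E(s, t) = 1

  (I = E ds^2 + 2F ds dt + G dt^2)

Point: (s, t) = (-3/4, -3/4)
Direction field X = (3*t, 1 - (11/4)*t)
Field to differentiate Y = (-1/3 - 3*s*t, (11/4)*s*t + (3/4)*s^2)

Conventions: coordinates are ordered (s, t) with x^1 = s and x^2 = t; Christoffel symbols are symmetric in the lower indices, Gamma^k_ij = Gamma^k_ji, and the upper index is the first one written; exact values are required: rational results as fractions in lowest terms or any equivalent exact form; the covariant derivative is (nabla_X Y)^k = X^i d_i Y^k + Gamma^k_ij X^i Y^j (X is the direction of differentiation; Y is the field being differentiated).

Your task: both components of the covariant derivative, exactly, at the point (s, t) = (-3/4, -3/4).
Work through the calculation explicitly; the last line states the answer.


E = 1, F = 0, G = 81/16 at the point
E_s = 0, E_t = 0, F_s = 0, F_t = 0, G_s = 9/2, G_t = 0
EG - F^2 = 81/16;  g^inv = (16/81) * [[81/16, 0], [0, 1]]
first-kind symbols [ij,l] = (1/2)(d_i g_jl + d_j g_il - d_l g_ij): [ss,s] = E_s/2 = 0, [ss,t] = F_s - E_t/2 = 0, [st,s] = E_t/2 = 0, [st,t] = G_s/2 = 9/4, [tt,s] = F_t - G_s/2 = -9/4, [tt,t] = G_t/2 = 0
Gamma^s_ij = (G*[ij,s] - F*[ij,t])/(EG - F^2), Gamma^t_ij = (E*[ij,t] - F*[ij,s])/(EG - F^2)
Gamma_sss = 0, Gamma_sst = 0, Gamma_stt = -9/4, Gamma_tss = 0, Gamma_tst = 4/9, Gamma_ttt = 0
X = (-9/4, 49/16), Y = (-97/48, 63/32) at the point

Answer: (nabla_X Y)^s = -24039/2048, (nabla_X Y)^t = -26707/6912


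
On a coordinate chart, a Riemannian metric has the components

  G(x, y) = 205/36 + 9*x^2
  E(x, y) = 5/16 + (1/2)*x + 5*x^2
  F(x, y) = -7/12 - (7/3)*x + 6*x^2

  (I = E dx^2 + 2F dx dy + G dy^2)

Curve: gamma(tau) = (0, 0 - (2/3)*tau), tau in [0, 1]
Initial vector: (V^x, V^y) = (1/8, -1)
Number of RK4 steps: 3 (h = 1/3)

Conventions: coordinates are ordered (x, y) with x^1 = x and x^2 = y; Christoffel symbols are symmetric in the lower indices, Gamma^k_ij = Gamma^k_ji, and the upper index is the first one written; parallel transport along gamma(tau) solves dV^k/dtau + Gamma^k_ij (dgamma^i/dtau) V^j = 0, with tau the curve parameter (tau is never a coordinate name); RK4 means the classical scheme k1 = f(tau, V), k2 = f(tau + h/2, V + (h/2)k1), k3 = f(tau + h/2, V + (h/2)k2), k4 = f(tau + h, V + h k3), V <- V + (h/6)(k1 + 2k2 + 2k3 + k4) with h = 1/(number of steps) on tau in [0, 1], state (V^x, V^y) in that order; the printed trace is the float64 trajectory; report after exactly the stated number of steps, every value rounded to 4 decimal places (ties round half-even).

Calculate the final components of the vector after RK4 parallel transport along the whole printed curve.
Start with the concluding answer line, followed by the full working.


Answer: V^x = 0.1250, V^y = -1.0000

gamma'(tau) = (0, -2/3); f(tau, V)^k = -Gamma^k_ij(gamma(tau)) gamma'^i(tau) V^j; h = 1/3; intermediate values shown to 6 dp
curve data and Christoffel symbols at the stage parameters:
  tau = 0.000000: gamma = (0.000000, 0.000000), gamma' = (0.000000, -0.666667); Gamma_xxx = 0.043426, Gamma_xxy = 0.000000, Gamma_xyy = 0.000000, Gamma_yxx = -0.405308, Gamma_yxy = 0.000000, Gamma_yyy = 0.000000
  tau = 0.166667: gamma = (0.000000, -0.111111), gamma' = (0.000000, -0.666667); Gamma_xxx = 0.043426, Gamma_xxy = 0.000000, Gamma_xyy = 0.000000, Gamma_yxx = -0.405308, Gamma_yxy = 0.000000, Gamma_yyy = 0.000000
  tau = 0.333333: gamma = (0.000000, -0.222222), gamma' = (0.000000, -0.666667); Gamma_xxx = 0.043426, Gamma_xxy = 0.000000, Gamma_xyy = 0.000000, Gamma_yxx = -0.405308, Gamma_yxy = 0.000000, Gamma_yyy = 0.000000
  tau = 0.500000: gamma = (0.000000, -0.333333), gamma' = (0.000000, -0.666667); Gamma_xxx = 0.043426, Gamma_xxy = 0.000000, Gamma_xyy = 0.000000, Gamma_yxx = -0.405308, Gamma_yxy = 0.000000, Gamma_yyy = 0.000000
  tau = 0.666667: gamma = (0.000000, -0.444444), gamma' = (0.000000, -0.666667); Gamma_xxx = 0.043426, Gamma_xxy = 0.000000, Gamma_xyy = 0.000000, Gamma_yxx = -0.405308, Gamma_yxy = 0.000000, Gamma_yyy = 0.000000
  tau = 0.833333: gamma = (0.000000, -0.555556), gamma' = (0.000000, -0.666667); Gamma_xxx = 0.043426, Gamma_xxy = 0.000000, Gamma_xyy = 0.000000, Gamma_yxx = -0.405308, Gamma_yxy = 0.000000, Gamma_yyy = 0.000000
  tau = 1.000000: gamma = (0.000000, -0.666667), gamma' = (0.000000, -0.666667); Gamma_xxx = 0.043426, Gamma_xxy = 0.000000, Gamma_xyy = 0.000000, Gamma_yxx = -0.405308, Gamma_yxy = 0.000000, Gamma_yyy = 0.000000
step 0: V^x = 0.1250, V^y = -1.0000
step 1: k1 = (0.000000, 0.000000), k2 = (0.000000, 0.000000), k3 = (0.000000, 0.000000), k4 = (0.000000, 0.000000); V <- V + (h/6)(k1 + 2k2 + 2k3 + k4): V^x = 0.1250, V^y = -1.0000
step 2: k1 = (0.000000, 0.000000), k2 = (0.000000, 0.000000), k3 = (0.000000, 0.000000), k4 = (0.000000, 0.000000); V <- V + (h/6)(k1 + 2k2 + 2k3 + k4): V^x = 0.1250, V^y = -1.0000
step 3: k1 = (0.000000, 0.000000), k2 = (0.000000, 0.000000), k3 = (0.000000, 0.000000), k4 = (0.000000, 0.000000); V <- V + (h/6)(k1 + 2k2 + 2k3 + k4): V^x = 0.1250, V^y = -1.0000


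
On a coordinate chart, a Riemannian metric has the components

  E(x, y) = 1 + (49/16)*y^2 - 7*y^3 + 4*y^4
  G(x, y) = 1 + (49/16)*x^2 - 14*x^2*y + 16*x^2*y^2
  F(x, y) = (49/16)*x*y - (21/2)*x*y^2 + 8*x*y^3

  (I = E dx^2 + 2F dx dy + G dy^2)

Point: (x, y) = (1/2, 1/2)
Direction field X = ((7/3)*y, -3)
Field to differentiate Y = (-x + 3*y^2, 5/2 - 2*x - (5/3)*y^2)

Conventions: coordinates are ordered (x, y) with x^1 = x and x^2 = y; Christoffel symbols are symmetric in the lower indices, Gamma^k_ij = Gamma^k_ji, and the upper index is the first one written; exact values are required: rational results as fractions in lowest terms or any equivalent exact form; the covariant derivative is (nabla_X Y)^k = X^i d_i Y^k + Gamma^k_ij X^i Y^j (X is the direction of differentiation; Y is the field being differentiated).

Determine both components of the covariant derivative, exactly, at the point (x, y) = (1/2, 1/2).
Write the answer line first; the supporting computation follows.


Answer: (nabla_X Y)^x = -7193/888, (nabla_X Y)^y = 5269/2664

E = 73/64, F = -3/64, G = 65/64 at the point
E_x = 0, E_y = -3/16, F_x = -3/32, F_y = -23/32, G_x = 1/16, G_y = 1/2
EG - F^2 = 37/32;  g^inv = (32/37) * [[65/64, 3/64], [3/64, 73/64]]
first-kind symbols [ij,l] = (1/2)(d_i g_jl + d_j g_il - d_l g_ij): [xx,x] = E_x/2 = 0, [xx,y] = F_x - E_y/2 = 0, [xy,x] = E_y/2 = -3/32, [xy,y] = G_x/2 = 1/32, [yy,x] = F_y - G_x/2 = -3/4, [yy,y] = G_y/2 = 1/4
Gamma^x_ij = (G*[ij,x] - F*[ij,y])/(EG - F^2), Gamma^y_ij = (E*[ij,y] - F*[ij,x])/(EG - F^2)
Gamma_xxx = 0, Gamma_xxy = -3/37, Gamma_xyy = -24/37, Gamma_yxx = 0, Gamma_yxy = 1/37, Gamma_yyy = 8/37
X = (7/6, -3), Y = (1/4, 13/12) at the point


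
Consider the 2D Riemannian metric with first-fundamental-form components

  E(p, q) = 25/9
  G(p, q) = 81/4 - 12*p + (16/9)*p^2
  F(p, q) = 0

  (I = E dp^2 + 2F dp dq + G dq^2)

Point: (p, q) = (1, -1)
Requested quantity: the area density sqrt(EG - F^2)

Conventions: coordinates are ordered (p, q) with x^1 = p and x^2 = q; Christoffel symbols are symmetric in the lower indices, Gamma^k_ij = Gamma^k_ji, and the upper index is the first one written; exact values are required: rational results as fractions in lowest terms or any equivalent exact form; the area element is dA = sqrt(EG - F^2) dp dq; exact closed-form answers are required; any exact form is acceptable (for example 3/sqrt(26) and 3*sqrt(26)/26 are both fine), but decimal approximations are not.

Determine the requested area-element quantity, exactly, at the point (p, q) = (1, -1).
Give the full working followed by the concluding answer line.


E = 25/9, F = 0, G = 361/36; EG - F^2 = 9025/324

Answer: sqrt(EG - F^2) = 95/18


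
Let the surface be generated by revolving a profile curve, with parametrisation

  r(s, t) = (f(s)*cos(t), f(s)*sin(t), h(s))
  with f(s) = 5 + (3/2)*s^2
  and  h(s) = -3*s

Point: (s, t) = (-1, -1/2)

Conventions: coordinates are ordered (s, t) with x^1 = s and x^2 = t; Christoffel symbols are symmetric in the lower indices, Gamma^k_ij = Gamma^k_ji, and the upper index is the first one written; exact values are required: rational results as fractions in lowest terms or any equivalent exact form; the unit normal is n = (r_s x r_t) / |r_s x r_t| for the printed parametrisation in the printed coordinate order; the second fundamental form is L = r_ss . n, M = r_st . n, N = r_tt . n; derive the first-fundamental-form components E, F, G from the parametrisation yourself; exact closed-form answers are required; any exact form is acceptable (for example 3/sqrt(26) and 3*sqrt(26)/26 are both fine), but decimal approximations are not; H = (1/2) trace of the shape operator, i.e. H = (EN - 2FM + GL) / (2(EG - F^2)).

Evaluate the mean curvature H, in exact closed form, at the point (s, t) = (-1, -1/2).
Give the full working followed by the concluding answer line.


f = 13/2, f' = -3, f'' = 3, h' = -3, h'' = 0
E = 18, F = 0, G = 169/4; answer radicand W^2 = 18
unnormalised second-form numerators: l = 9, m = 0, n = -39/2; L = l/sqrt(18), and similarly M = m/sqrt(W^2), N = n/sqrt(W^2)
H = (E*n - 2*F*m + G*l) / (2*(EG - F^2)*sqrt(W^2)); E*n - 2*F*m + G*l = 117/4, EG - F^2 = 1521/2, so H = (1/52)/sqrt(18)

Answer: H = sqrt(2)/312


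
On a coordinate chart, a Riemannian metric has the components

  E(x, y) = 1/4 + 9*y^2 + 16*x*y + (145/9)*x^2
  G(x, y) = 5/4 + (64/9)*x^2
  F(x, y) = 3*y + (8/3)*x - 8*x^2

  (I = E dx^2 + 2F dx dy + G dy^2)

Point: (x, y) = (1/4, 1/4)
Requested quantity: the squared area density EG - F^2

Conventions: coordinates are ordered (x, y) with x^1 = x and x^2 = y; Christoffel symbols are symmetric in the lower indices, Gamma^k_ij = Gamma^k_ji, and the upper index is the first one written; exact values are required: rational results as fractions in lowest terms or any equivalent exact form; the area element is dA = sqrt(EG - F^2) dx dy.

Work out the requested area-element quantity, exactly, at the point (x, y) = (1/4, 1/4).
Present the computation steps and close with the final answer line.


E = 203/72, F = 11/12, G = 61/36; EG - F^2 = 10205/2592

Answer: EG - F^2 = 10205/2592


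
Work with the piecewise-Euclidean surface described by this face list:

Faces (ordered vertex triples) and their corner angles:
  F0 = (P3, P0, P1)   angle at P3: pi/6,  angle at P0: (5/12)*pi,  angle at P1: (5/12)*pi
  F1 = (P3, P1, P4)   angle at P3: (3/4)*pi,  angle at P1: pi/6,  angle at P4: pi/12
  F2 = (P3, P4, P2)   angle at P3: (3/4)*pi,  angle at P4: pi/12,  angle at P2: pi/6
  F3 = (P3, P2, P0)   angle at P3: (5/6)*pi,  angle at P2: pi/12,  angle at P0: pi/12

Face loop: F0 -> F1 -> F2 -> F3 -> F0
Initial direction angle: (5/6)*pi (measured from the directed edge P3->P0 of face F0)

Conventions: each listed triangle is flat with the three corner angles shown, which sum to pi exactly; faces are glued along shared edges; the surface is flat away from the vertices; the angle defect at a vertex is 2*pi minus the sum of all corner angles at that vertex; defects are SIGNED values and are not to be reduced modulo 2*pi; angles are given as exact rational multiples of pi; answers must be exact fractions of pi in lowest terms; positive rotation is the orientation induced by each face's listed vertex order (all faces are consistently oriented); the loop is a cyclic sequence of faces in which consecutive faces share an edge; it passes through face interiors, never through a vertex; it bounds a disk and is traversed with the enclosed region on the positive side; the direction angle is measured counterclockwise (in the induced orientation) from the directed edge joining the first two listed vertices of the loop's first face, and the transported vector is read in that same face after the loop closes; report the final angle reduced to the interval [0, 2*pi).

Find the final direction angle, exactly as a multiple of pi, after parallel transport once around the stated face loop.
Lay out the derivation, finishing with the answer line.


enclosed vertex P3: corner angles sum to (5/2)*pi, defect = 2*pi - (5/2)*pi = -pi/2
by Gauss-Bonnet the loop rotates the vector by the enclosed defect sum (positive orientation, mod 2*pi)
final angle = (5/6)*pi - pi/2 = pi/3 (mod 2*pi)

Answer: final direction angle = pi/3


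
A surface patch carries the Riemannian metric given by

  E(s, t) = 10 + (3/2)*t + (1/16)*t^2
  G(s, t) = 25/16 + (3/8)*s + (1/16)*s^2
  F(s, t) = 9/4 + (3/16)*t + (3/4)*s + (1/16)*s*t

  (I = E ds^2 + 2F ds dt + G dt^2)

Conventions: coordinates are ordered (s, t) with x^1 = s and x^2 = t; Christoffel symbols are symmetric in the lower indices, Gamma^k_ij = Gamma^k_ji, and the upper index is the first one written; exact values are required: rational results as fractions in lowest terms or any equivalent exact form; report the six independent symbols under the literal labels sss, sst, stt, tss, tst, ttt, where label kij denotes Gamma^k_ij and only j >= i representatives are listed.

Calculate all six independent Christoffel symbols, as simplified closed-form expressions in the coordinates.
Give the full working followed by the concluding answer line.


E = 10 + (3/2)*t + (1/16)*t^2; F = 9/4 + (3/16)*t + (3/4)*s + (1/16)*s*t; G = 25/16 + (3/8)*s + (1/16)*s^2
Gamma^k_ij = (1/2) g^{kl} (d_i g_jl + d_j g_il - d_l g_ij), with g^inv = (1/(EG-F^2)) [[G, -F], [-F, E]]
first partials: E_s = 0, E_t = 3/2 + (1/8)*t, F_s = 3/4 + (1/16)*t, F_t = 3/16 + (1/16)*s, G_s = 3/8 + (1/8)*s, G_t = 0
D = EG - F^2 = 169/16 + (3/2)*t + (3/8)*s + (1/16)*t^2 + (1/16)*s^2
expanded: Gamma^s_ss = (G E_s - 2F F_s + F E_t)/(2D), Gamma^s_st = (G E_t - F G_s)/(2D), Gamma^s_tt = (2G F_t - G G_s - F G_t)/(2D), Gamma^t_ss = (2E F_s - E E_t - F E_s)/(2D), Gamma^t_st = (E G_s - F E_t)/(2D), Gamma^t_tt = (E G_t - 2F F_t + F G_s)/(2D); substitute and cancel common factors

Answer: Gamma_sss = 0, Gamma_sst = (t + 12)/(s^2 + 6*s + t^2 + 24*t + 169), Gamma_stt = 0, Gamma_tss = 0, Gamma_tst = (s + 3)/(s^2 + 6*s + t^2 + 24*t + 169), Gamma_ttt = 0


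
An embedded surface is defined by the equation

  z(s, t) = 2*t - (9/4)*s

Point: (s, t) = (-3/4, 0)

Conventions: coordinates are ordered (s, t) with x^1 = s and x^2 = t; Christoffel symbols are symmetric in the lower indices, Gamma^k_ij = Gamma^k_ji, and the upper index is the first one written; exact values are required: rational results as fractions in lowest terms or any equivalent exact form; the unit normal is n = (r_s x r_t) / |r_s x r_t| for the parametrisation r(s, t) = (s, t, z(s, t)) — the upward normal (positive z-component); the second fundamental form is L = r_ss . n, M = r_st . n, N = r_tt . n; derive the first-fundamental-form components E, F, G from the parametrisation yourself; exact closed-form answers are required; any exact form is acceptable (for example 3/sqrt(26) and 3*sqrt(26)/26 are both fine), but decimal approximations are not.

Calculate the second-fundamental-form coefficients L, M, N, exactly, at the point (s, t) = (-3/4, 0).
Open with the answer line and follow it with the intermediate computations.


Answer: L = 0, M = 0, N = 0

z_s = -9/4, z_t = 2, z_ss = 0, z_st = 0, z_tt = 0
E = 97/16, F = -9/2, G = 5; answer radicand W^2 = 161/16
unnormalised second-form numerators: l = 0, m = 0, n = 0; L = l/sqrt(161/16), and similarly M = m/sqrt(W^2), N = n/sqrt(W^2)


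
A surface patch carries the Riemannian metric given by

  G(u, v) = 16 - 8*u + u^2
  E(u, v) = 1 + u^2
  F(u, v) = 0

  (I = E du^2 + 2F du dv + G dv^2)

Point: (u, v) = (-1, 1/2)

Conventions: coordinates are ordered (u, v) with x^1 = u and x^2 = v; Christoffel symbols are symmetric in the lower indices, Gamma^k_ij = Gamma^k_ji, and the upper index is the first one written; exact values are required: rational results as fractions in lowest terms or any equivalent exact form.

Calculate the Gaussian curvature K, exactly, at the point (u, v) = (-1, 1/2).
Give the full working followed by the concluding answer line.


E = 2, F = 0, G = 25, EG - F^2 = 50 at the point
E_u = -2, E_v = 0, F_u = 0, F_v = 0, G_u = -10, G_v = 0
E_vv = 0, F_uv = 0, G_uu = 2
Brioschi: K = (det M1 - det M2) / (EG - F^2)^2 with the standard first/second-derivative matrices M1, M2.
M1 = [[-E_vv/2 + F_uv - G_uu/2, E_u/2, F_u - E_v/2], [F_v - G_u/2, E, F], [G_v/2, F, G]] = [[-1, -1, 0], [5, 2, 0], [0, 0, 25]]; det M1 = 75
M2 = [[0, E_v/2, G_u/2], [E_v/2, E, F], [G_u/2, F, G]] = [[0, 0, -5], [0, 2, 0], [-5, 0, 25]]; det M2 = -50
det M1 - det M2 = 125; K = 125 / (50)^2 = 1/20

Answer: K = 1/20


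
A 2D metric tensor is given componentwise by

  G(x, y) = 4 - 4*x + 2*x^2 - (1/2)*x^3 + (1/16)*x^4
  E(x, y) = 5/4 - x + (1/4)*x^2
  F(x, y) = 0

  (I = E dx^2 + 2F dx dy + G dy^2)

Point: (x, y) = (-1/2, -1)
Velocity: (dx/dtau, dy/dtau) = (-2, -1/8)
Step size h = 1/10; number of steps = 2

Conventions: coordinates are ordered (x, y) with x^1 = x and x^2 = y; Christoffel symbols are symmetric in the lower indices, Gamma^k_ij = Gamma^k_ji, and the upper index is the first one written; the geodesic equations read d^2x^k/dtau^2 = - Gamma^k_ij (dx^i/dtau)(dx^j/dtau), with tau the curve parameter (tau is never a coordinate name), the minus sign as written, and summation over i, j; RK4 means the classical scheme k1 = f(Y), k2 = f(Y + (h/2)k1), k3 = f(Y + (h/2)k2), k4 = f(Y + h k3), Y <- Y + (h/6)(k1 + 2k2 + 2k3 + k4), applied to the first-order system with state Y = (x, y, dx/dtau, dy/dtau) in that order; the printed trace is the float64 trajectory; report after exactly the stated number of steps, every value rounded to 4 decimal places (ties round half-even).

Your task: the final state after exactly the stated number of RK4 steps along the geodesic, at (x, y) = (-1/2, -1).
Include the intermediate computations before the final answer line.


f(Y) = (dx/dtau, dy/dtau, -Gamma^x_ij Y'^i Y'^j, -Gamma^y_ij Y'^i Y'^j) with the Gammas evaluated at the stage position; h = 0.100000; intermediate values shown to 6 dp
step 0: x = -0.5000, y = -1.0000, dx/dtau = -2.0000, dy/dtau = -0.1250
step 1:
  k1: at (x, y) = (-0.500000, -1.000000), (dx/dtau, dy/dtau) = (-2.000000, -0.125000); Gamma_xxx = -0.344828, Gamma_xxy = 0.000000, Gamma_xyy = 1.767241, Gamma_yxx = 0.000000, Gamma_yxy = -0.487805, Gamma_yyy = 0.000000; k1 = (-2.000000, -0.125000, 1.351697, 0.243902)
  k2: at (x, y) = (-0.600000, -1.006250), (dx/dtau, dy/dtau) = (-1.932415, -0.112805); Gamma_xxx = -0.335052, Gamma_xxy = 0.000000, Gamma_xyy = 1.802577, Gamma_yxx = 0.000000, Gamma_yxy = -0.483271, Gamma_yyy = 0.000000; k2 = (-1.932415, -0.112805, 1.228221, 0.210693)
  k3: at (x, y) = (-0.596621, -1.005640), (dx/dtau, dy/dtau) = (-1.938589, -0.114465); Gamma_xxx = -0.335375, Gamma_xxy = 0.000000, Gamma_xyy = 1.801373, Gamma_yxx = 0.000000, Gamma_yxy = -0.483432, Gamma_yyy = 0.000000; k3 = (-1.938589, -0.114465, 1.236780, 0.214548)
  k4: at (x, y) = (-0.693859, -1.011447), (dx/dtau, dy/dtau) = (-1.876322, -0.103545); Gamma_xxx = -0.326256, Gamma_xxy = 0.000000, Gamma_xyy = 1.836314, Gamma_yxx = 0.000000, Gamma_yxy = -0.478616, Gamma_yyy = 0.000000; k4 = (-1.876322, -0.103545, 1.128925, 0.185975)
  Y <- Y + (h/6)(k1 + 2k2 + 2k3 + k4): x = -0.6936, y = -1.0114, dx/dtau = -1.8765, dy/dtau = -0.1037
step 2:
  k1: at (x, y) = (-0.693639, -1.011385), (dx/dtau, dy/dtau) = (-1.876490, -0.103661); Gamma_xxx = -0.326277, Gamma_xxy = 0.000000, Gamma_xyy = 1.836234, Gamma_yxx = 0.000000, Gamma_yxy = -0.478627, Gamma_yyy = 0.000000; k1 = (-1.876490, -0.103661, 1.129158, 0.186203)
  k2: at (x, y) = (-0.787463, -1.016568), (dx/dtau, dy/dtau) = (-1.820032, -0.094351); Gamma_xxx = -0.317842, Gamma_xxy = 0.000000, Gamma_xyy = 1.870495, Gamma_yxx = 0.000000, Gamma_yxy = -0.473658, Gamma_yyy = 0.000000; k2 = (-1.820032, -0.094351, 1.036207, 0.162674)
  k3: at (x, y) = (-0.784640, -1.016102), (dx/dtau, dy/dtau) = (-1.824679, -0.095527); Gamma_xxx = -0.318091, Gamma_xxy = 0.000000, Gamma_xyy = 1.869457, Gamma_yxx = 0.000000, Gamma_yxy = -0.473811, Gamma_yyy = 0.000000; k3 = (-1.824679, -0.095527, 1.042010, 0.165176)
  k4: at (x, y) = (-0.876107, -1.020937), (dx/dtau, dy/dtau) = (-1.772289, -0.087143); Gamma_xxx = -0.310193, Gamma_xxy = 0.000000, Gamma_xyy = 1.903343, Gamma_yxx = 0.000000, Gamma_yxy = -0.468727, Gamma_yyy = 0.000000; k4 = (-1.772289, -0.087143, 0.959865, 0.144783)
  Y <- Y + (h/6)(k1 + 2k2 + 2k3 + k4): x = -0.8759, y = -1.0209, dx/dtau = -1.7724, dy/dtau = -0.0872

Answer: x = -0.8759, y = -1.0209, dx/dtau = -1.7724, dy/dtau = -0.0872


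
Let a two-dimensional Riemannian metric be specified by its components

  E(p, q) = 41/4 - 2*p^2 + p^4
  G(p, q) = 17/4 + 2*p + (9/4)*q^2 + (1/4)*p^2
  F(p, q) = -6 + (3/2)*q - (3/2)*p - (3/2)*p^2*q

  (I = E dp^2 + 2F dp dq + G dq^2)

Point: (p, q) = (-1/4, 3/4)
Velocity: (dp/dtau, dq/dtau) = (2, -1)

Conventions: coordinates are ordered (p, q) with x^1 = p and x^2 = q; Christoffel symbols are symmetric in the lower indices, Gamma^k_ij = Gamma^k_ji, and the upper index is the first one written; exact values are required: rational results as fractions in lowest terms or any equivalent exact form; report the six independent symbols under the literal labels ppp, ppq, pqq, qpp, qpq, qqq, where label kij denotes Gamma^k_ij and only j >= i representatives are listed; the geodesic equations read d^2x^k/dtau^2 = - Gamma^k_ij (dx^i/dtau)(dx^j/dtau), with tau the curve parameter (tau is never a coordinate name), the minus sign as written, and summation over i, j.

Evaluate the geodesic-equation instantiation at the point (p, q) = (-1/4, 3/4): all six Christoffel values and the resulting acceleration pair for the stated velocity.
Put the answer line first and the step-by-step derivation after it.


Answer: Gamma_ppp = -31560/492721, Gamma_ppq = 70200/492721, Gamma_pqq = 165000/492721, Gamma_qpp = -120480/492721, Gamma_qpq = 155580/492721, Gamma_qqq = 315144/492721; accelerations (d^2p/dtau^2, d^2q/dtau^2) = (242040/492721, 789096/492721)

E = 2593/256, F = -585/128, G = 161/32 at the point
E_p = 15/16, E_q = 0, F_p = -15/16, F_q = 45/32, G_p = 15/8, G_q = 27/8
EG - F^2 = 492721/16384;  g^inv = (16384/492721) * [[161/32, 585/128], [585/128, 2593/256]]
first-kind symbols [ij,l] = (1/2)(d_i g_jl + d_j g_il - d_l g_ij): [pp,p] = E_p/2 = 15/32, [pp,q] = F_p - E_q/2 = -15/16, [pq,p] = E_q/2 = 0, [pq,q] = G_p/2 = 15/16, [qq,p] = F_q - G_p/2 = 15/32, [qq,q] = G_q/2 = 27/16
Gamma^p_ij = (G*[ij,p] - F*[ij,q])/(EG - F^2), Gamma^q_ij = (E*[ij,q] - F*[ij,p])/(EG - F^2)
Gamma_ppp = -31560/492721, Gamma_ppq = 70200/492721, Gamma_pqq = 165000/492721, Gamma_qpp = -120480/492721, Gamma_qpq = 155580/492721, Gamma_qqq = 315144/492721
d^2p/dtau^2 = -(Gamma_ppp*(2)^2 + 2*Gamma_ppq*(2)*(-1) + Gamma_pqq*(-1)^2) = 242040/492721
d^2q/dtau^2 = -(Gamma_qpp*(2)^2 + 2*Gamma_qpq*(2)*(-1) + Gamma_qqq*(-1)^2) = 789096/492721


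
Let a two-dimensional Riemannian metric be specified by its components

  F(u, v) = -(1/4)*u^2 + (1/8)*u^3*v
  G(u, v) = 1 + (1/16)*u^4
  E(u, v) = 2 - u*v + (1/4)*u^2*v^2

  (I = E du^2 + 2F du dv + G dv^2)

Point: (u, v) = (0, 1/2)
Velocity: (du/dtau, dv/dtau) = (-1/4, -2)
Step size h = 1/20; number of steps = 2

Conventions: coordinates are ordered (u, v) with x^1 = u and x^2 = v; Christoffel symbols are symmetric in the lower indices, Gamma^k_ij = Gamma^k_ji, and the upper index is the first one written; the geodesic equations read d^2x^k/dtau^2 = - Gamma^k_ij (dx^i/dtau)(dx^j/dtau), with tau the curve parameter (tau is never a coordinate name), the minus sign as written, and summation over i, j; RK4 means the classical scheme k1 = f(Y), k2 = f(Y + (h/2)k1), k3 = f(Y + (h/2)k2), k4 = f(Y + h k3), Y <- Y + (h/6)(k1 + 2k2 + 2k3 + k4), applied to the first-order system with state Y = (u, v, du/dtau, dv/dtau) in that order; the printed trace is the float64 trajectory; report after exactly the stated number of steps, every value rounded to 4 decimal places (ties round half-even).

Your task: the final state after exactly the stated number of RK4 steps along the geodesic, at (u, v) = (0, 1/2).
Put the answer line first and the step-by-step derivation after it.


Answer: u = -0.0250, v = 0.3000, du/dtau = -0.2497, dv/dtau = -2.0000

f(Y) = (du/dtau, dv/dtau, -Gamma^u_ij Y'^i Y'^j, -Gamma^v_ij Y'^i Y'^j) with the Gammas evaluated at the stage position; h = 0.050000; intermediate values shown to 6 dp
step 0: u = 0.0000, v = 0.5000, du/dtau = -0.2500, dv/dtau = -2.0000
step 1:
  k1: at (u, v) = (0.000000, 0.500000), (du/dtau, dv/dtau) = (-0.250000, -2.000000); Gamma_uuu = -0.125000, Gamma_uuv = 0.000000, Gamma_uvv = 0.000000, Gamma_vuu = 0.000000, Gamma_vuv = 0.000000, Gamma_vvv = 0.000000; k1 = (-0.250000, -2.000000, 0.007812, 0.000000)
  k2: at (u, v) = (-0.006250, 0.450000), (du/dtau, dv/dtau) = (-0.249805, -2.000000); Gamma_uuu = -0.112500, Gamma_uuv = 0.001562, Gamma_uvv = 0.000000, Gamma_vuu = 0.000001, Gamma_vuv = 0.000000, Gamma_vvv = 0.000000; k2 = (-0.249805, -2.000000, 0.005459, 0.000000)
  k3: at (u, v) = (-0.006245, 0.450000), (du/dtau, dv/dtau) = (-0.249864, -2.000000); Gamma_uuu = -0.112500, Gamma_uuv = 0.001561, Gamma_uvv = 0.000000, Gamma_vuu = 0.000001, Gamma_vuv = 0.000000, Gamma_vvv = 0.000000; k3 = (-0.249864, -2.000000, 0.005463, 0.000000)
  k4: at (u, v) = (-0.012493, 0.400000), (du/dtau, dv/dtau) = (-0.249727, -2.000000); Gamma_uuu = -0.100000, Gamma_uuv = 0.003123, Gamma_uvv = 0.000000, Gamma_vuu = 0.000004, Gamma_vuv = 0.000000, Gamma_vvv = 0.000000; k4 = (-0.249727, -2.000000, 0.003116, 0.000000)
  Y <- Y + (h/6)(k1 + 2k2 + 2k3 + k4): u = -0.0125, v = 0.4000, du/dtau = -0.2497, dv/dtau = -2.0000
step 2:
  k1: at (u, v) = (-0.012492, 0.400000), (du/dtau, dv/dtau) = (-0.249727, -2.000000); Gamma_uuu = -0.100000, Gamma_uuv = 0.003123, Gamma_uvv = 0.000000, Gamma_vuu = 0.000004, Gamma_vuv = 0.000000, Gamma_vvv = 0.000000; k1 = (-0.249727, -2.000000, 0.003117, 0.000000)
  k2: at (u, v) = (-0.018735, 0.350000), (du/dtau, dv/dtau) = (-0.249649, -2.000000); Gamma_uuu = -0.087500, Gamma_uuv = 0.004684, Gamma_uvv = 0.000000, Gamma_vuu = 0.000008, Gamma_vuv = 0.000000, Gamma_vvv = 0.000000; k2 = (-0.249649, -2.000000, 0.000776, 0.000000)
  k3: at (u, v) = (-0.018733, 0.350000), (du/dtau, dv/dtau) = (-0.249707, -2.000000); Gamma_uuu = -0.087500, Gamma_uuv = 0.004683, Gamma_uvv = 0.000000, Gamma_vuu = 0.000008, Gamma_vuv = 0.000000, Gamma_vvv = 0.000000; k3 = (-0.249707, -2.000000, 0.000778, 0.000000)
  k4: at (u, v) = (-0.024978, 0.300000), (du/dtau, dv/dtau) = (-0.249688, -2.000000); Gamma_uuu = -0.074999, Gamma_uuv = 0.006244, Gamma_uvv = 0.000000, Gamma_vuu = 0.000012, Gamma_vuv = -0.000001, Gamma_vvv = 0.000000; k4 = (-0.249688, -2.000000, -0.001561, 0.000000)
  Y <- Y + (h/6)(k1 + 2k2 + 2k3 + k4): u = -0.0250, v = 0.3000, du/dtau = -0.2497, dv/dtau = -2.0000


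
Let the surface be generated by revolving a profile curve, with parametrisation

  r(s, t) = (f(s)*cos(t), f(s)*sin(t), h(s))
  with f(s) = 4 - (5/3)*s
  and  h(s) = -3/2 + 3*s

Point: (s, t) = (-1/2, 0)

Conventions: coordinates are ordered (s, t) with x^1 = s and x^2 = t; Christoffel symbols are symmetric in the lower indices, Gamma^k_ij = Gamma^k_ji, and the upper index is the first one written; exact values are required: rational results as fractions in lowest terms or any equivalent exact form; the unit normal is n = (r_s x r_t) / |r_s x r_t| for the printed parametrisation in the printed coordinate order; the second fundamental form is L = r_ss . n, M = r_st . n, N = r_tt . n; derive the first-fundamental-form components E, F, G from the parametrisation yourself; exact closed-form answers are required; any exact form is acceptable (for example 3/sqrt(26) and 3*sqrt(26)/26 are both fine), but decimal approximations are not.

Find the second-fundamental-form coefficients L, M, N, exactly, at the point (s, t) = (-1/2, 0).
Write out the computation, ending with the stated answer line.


f = 29/6, f' = -5/3, f'' = 0, h' = 3, h'' = 0
E = 106/9, F = 0, G = 841/36; answer radicand W^2 = 106/9
unnormalised second-form numerators: l = 0, m = 0, n = 29/2; L = l/sqrt(106/9), and similarly M = m/sqrt(W^2), N = n/sqrt(W^2)

Answer: L = 0, M = 0, N = 87*sqrt(106)/212


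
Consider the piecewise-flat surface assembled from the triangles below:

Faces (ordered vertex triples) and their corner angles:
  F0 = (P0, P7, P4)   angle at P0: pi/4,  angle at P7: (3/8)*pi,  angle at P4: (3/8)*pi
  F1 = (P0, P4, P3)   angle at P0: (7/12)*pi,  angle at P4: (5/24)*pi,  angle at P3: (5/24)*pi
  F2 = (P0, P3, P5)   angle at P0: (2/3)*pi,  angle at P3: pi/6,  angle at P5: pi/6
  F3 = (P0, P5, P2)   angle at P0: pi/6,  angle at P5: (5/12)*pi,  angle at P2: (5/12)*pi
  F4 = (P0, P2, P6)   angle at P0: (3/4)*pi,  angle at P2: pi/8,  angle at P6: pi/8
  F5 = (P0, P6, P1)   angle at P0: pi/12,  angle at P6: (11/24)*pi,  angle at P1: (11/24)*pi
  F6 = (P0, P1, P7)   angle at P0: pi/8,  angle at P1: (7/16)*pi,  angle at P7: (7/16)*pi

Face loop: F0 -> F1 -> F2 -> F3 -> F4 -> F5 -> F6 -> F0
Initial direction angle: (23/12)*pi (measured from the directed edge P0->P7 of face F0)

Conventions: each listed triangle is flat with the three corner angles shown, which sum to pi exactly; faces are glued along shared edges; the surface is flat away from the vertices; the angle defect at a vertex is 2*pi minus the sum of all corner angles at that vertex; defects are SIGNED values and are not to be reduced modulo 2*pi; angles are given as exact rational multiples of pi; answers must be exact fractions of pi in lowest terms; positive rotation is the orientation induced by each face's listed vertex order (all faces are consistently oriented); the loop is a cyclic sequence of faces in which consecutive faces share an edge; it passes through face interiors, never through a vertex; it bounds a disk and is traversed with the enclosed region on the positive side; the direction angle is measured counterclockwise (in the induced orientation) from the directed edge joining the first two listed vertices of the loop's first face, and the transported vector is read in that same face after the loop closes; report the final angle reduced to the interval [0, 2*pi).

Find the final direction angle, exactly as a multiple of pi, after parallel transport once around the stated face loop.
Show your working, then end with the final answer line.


enclosed vertex P0: corner angles sum to (21/8)*pi, defect = 2*pi - (21/8)*pi = (-5/8)*pi
adding the enclosed defects to the starting angle (mod 2*pi, induced orientation) gives the holonomy
final angle = (23/12)*pi - (5/8)*pi = (31/24)*pi (mod 2*pi)

Answer: final direction angle = (31/24)*pi


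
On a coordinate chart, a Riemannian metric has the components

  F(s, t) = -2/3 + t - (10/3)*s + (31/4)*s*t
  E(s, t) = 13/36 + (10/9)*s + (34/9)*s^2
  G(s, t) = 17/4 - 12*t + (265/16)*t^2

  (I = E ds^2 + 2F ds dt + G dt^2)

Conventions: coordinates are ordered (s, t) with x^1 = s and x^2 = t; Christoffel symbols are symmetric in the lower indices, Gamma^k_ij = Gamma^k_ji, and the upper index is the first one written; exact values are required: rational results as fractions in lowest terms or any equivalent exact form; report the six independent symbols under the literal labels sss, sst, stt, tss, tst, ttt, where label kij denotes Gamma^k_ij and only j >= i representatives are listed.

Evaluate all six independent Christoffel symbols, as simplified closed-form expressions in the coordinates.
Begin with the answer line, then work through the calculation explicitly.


Answer: Gamma_sss = (1444*s*t^2 + 3648*s*t + 2848*s + 836*t^2 + 1056*t + 80)/(1444*s^2*t^2 + 3648*s^2*t + 2848*s^2 + 1672*s*t^2 + 2112*s*t + 160*s + 2869*t^2 - 1728*t + 628), Gamma_sst = 0, Gamma_stt = (5016*s*t + 7452*s + 2904*t + 144)/(1444*s^2*t^2 + 3648*s^2*t + 2848*s^2 + 1672*s*t^2 + 2112*s*t + 160*s + 2869*t^2 - 1728*t + 628), Gamma_tss = (304*s*t + 384*s + 1292*t - 480)/(1444*s^2*t^2 + 3648*s^2*t + 2848*s^2 + 1672*s*t^2 + 2112*s*t + 160*s + 2869*t^2 - 1728*t + 628), Gamma_tst = 0, Gamma_ttt = (1444*s^2*t + 1824*s^2 + 1672*s*t + 1056*s + 2869*t - 864)/(1444*s^2*t^2 + 3648*s^2*t + 2848*s^2 + 1672*s*t^2 + 2112*s*t + 160*s + 2869*t^2 - 1728*t + 628)

E = 13/36 + (10/9)*s + (34/9)*s^2; F = -2/3 + t - (10/3)*s + (31/4)*s*t; G = 17/4 - 12*t + (265/16)*t^2
Gamma^k_ij = (1/2) g^{kl} (d_i g_jl + d_j g_il - d_l g_ij), with g^inv = (1/(EG-F^2)) [[G, -F], [-F, E]]
first partials: E_s = 10/9 + (68/9)*s, E_t = 0, F_s = -10/3 + (31/4)*t, F_t = 1 + (31/4)*s, G_s = 0, G_t = -12 + (265/8)*t
D = EG - F^2 = 157/144 - 3*t + (5/18)*s + (2869/576)*t^2 + (11/3)*s*t + (89/18)*s^2 + (209/72)*s*t^2 + (19/3)*s^2*t + (361/144)*s^2*t^2
expanded: Gamma^s_ss = (G E_s - 2F F_s + F E_t)/(2D), Gamma^s_st = (G E_t - F G_s)/(2D), Gamma^s_tt = (2G F_t - G G_s - F G_t)/(2D), Gamma^t_ss = (2E F_s - E E_t - F E_s)/(2D), Gamma^t_st = (E G_s - F E_t)/(2D), Gamma^t_tt = (E G_t - 2F F_t + F G_s)/(2D); substitute and cancel common factors
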